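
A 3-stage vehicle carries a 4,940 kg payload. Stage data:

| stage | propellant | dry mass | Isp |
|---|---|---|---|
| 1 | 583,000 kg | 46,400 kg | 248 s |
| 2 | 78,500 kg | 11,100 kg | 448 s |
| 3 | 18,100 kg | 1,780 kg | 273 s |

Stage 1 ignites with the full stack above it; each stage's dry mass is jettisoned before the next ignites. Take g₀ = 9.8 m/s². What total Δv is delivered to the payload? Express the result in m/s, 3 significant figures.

Ignition mass of stage 1 = 583,000+46,400 + 78,500+11,100 + 18,100+1,780 + 4,940 = 743,820 kg.
Stage 1: m₀ = 743,820 kg, m_f = 743,820 − 583,000 = 160,820 kg; Δv = 248×9.8×ln(4.625) = 2430.4×1.5315 ≈ 3722 m/s.
Stage 2: m₀ = 114,420 kg, m_f = 114,420 − 78,500 = 35,920 kg; Δv = 448×9.8×ln(3.185) = 4390.4×1.1586 ≈ 5087 m/s.
Stage 3: m₀ = 24,820 kg, m_f = 24,820 − 18,100 = 6,720 kg; Δv = 273×9.8×ln(3.693) = 2675.4×1.3066 ≈ 3496 m/s.
Total Δv = 3722 + 5087 + 3496 = 12305 m/s.

Δv ≈ 12300 m/s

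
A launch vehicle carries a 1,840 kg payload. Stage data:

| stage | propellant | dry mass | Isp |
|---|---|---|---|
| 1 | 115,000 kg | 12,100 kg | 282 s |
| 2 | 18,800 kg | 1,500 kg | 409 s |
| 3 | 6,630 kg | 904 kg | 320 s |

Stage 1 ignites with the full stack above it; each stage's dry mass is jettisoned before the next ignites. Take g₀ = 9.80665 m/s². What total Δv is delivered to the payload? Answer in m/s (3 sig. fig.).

Δv ≈ 11500 m/s

Ignition mass of stage 1 = 115,000+12,100 + 18,800+1,500 + 6,630+904 + 1,840 = 156,774 kg.
Stage 1: m₀ = 156,774 kg, m_f = 156,774 − 115,000 = 41,774 kg; Δv = 282×9.80665×ln(3.753) = 2765.5×1.3225 ≈ 3657 m/s.
Stage 2: m₀ = 29,674 kg, m_f = 29,674 − 18,800 = 10,874 kg; Δv = 409×9.80665×ln(2.729) = 4010.9×1.0039 ≈ 4027 m/s.
Stage 3: m₀ = 9,374 kg, m_f = 9,374 − 6,630 = 2,744 kg; Δv = 320×9.80665×ln(3.416) = 3138.1×1.2285 ≈ 3855 m/s.
Total Δv = 3657 + 4027 + 3855 = 11539 m/s.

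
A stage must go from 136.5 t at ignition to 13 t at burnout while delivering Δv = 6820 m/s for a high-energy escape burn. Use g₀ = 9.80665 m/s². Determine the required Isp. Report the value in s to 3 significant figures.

ln(m₀/m_f) = ln(136500/13000) = ln(10.5) = 2.3514.
Using Δv = v_e ln(m₀/m_f): v_e = Δv / ln(m₀/m_f) = 6820 / 2.3514 = 2900.4 m/s.
Isp = v_e / g₀ = 2900.4 / 9.80665 = 295.8 s.

Isp ≈ 296 s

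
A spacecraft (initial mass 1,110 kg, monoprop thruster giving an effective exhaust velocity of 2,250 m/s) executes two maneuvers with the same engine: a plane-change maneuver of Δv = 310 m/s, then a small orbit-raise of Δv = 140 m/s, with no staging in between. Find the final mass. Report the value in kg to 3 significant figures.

After the first burn: m = 1110 × exp(−310/2250.0) = 1110 × 0.87129 = 967.132 kg.
After the second burn: m = 967.132 × exp(−140/2250.0) = 967.132 × 0.93967 = 908.785 kg.

final mass ≈ 909 kg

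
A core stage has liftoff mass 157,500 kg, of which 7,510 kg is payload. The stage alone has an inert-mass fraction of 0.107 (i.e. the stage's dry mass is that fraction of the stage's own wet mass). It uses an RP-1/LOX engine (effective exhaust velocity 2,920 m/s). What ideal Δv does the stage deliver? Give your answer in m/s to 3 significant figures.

Δv ≈ 5550 m/s

Stage wet mass = m₀ − payload = 157,500 − 7,510 = 149,990 kg.
Stage dry mass = ε × stage wet mass = 0.107 × 149,990 = 16,048.9 kg.
Burnout mass m_f = stage dry + payload = 16,048.9 + 7,510 = 23,558.9 kg.
Rocket equation: Δv = v_e · ln(157,500/23,558.9) = 2920.0 × ln(6.685) = 2920.0 × 1.8999 ≈ 5548 m/s.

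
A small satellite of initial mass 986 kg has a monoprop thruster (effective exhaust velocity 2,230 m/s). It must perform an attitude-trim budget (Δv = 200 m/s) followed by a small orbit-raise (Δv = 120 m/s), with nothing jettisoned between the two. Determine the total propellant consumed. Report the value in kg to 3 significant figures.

total propellant consumed ≈ 132 kg

After the first burn: m = 986 × exp(−200/2230.0) = 986 × 0.91422 = 901.421 kg.
After the second burn: m = 901.421 × exp(−120/2230.0) = 901.421 × 0.94761 = 854.196 kg.
Total propellant = m₀ − m_final = 986 − 854.196 = 131.804 kg.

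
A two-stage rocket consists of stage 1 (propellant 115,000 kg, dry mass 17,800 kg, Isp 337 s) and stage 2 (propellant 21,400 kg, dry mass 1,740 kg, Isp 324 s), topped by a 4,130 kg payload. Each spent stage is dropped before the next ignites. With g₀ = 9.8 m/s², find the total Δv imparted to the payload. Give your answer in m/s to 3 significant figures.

Ignition mass of stage 1 = 115,000+17,800 + 21,400+1,740 + 4,130 = 160,070 kg.
Stage 1: m₀ = 160,070 kg, m_f = 160,070 − 115,000 = 45,070 kg; Δv = 337×9.8×ln(3.552) = 3302.6×1.2674 ≈ 4186 m/s.
Stage 2: m₀ = 27,270 kg, m_f = 27,270 − 21,400 = 5,870 kg; Δv = 324×9.8×ln(4.646) = 3175.2×1.5359 ≈ 4877 m/s.
Total Δv = 4186 + 4877 = 9063 m/s.

Δv ≈ 9060 m/s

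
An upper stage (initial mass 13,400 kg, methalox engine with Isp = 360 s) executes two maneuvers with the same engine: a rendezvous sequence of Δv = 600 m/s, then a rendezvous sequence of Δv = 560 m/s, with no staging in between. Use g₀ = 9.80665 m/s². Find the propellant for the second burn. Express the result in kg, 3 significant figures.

v_e = Isp · g₀ = 360 × 9.80665 = 3530.4 m/s.
After the first burn: m = 13400 × exp(−600/3530.4) = 13400 × 0.84370 = 11,305.6 kg.
After the second burn: m = 11,305.6 × exp(−560/3530.4) = 11,305.6 × 0.85332 = 9,647.29 kg.
Second-burn propellant = 11,305.6 − 9,647.29 = 1,658.31 kg.

propellant for the second burn ≈ 1660 kg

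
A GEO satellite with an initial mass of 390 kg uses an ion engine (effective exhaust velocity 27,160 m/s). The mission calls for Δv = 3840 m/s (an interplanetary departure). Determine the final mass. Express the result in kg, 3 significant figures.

final mass ≈ 339 kg

Rocket equation: m₀/m_f = exp(Δv / v_e) = exp(3840 / 27160.0) = exp(0.1414) = 1.1519.
m_f = m₀ / 1.1519 = 390 / 1.1519 = 338.571 kg.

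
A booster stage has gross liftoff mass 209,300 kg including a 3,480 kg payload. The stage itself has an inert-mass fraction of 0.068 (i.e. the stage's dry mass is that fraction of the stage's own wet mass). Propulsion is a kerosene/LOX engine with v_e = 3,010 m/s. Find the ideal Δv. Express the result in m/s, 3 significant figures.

Δv ≈ 7470 m/s

Stage wet mass = m₀ − payload = 209,300 − 3,480 = 205,820 kg.
Stage dry mass = ε × stage wet mass = 0.068 × 205,820 = 13,995.8 kg.
Burnout mass m_f = stage dry + payload = 13,995.8 + 3,480 = 17,475.8 kg.
Rocket equation: Δv = v_e · ln(209,300/17,475.8) = 3010.0 × ln(11.98) = 3010.0 × 2.4830 ≈ 7474 m/s.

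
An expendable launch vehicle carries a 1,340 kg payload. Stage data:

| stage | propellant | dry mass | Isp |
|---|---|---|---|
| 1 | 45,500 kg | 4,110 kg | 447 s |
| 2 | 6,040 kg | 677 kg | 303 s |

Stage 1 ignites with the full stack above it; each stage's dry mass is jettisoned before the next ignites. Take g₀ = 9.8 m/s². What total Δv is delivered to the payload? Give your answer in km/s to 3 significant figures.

Ignition mass of stage 1 = 45,500+4,110 + 6,040+677 + 1,340 = 57,667 kg.
Stage 1: m₀ = 57,667 kg, m_f = 57,667 − 45,500 = 12,167 kg; Δv = 447×9.8×ln(4.74) = 4380.6×1.5560 ≈ 6816 m/s.
Stage 2: m₀ = 8,057 kg, m_f = 8,057 − 6,040 = 2,017 kg; Δv = 303×9.8×ln(3.995) = 2969.4×1.3849 ≈ 4112 m/s.
Total Δv = 6816 + 4112 = 10928 m/s.

Δv ≈ 10.9 km/s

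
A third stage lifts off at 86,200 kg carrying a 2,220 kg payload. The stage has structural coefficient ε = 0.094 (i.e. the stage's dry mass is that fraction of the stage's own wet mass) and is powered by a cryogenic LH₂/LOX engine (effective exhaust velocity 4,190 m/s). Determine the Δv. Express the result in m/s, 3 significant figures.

Δv ≈ 8980 m/s

Stage wet mass = m₀ − payload = 86,200 − 2,220 = 83,980 kg.
Stage dry mass = ε × stage wet mass = 0.094 × 83,980 = 7,894.12 kg.
Burnout mass m_f = stage dry + payload = 7,894.12 + 2,220 = 10,114.12 kg.
By the Tsiolkovsky rocket equation, Δv = v_e · ln(86,200/10,114.12) = 4190.0 × ln(8.523) = 4190.0 × 2.1427 ≈ 8978 m/s.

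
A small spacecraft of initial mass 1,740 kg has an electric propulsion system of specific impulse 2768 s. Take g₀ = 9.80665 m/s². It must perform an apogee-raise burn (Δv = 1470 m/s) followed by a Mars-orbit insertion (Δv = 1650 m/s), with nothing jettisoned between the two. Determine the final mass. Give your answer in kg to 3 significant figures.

final mass ≈ 1550 kg

v_e = Isp · g₀ = 2768 × 9.80665 = 27144.8 m/s.
After the first burn: m = 1740 × exp(−1470/27144.8) = 1740 × 0.94729 = 1,648.28 kg.
After the second burn: m = 1,648.28 × exp(−1650/27144.8) = 1,648.28 × 0.94103 = 1,551.08 kg.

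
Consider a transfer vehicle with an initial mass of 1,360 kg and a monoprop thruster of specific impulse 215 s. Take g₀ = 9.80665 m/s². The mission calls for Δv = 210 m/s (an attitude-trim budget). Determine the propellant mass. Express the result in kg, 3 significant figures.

propellant mass ≈ 129 kg

v_e = Isp · g₀ = 215 × 9.80665 = 2108.4 m/s.
By the Tsiolkovsky rocket equation, m₀/m_f = exp(Δv / v_e) = exp(210 / 2108.4) = exp(0.0996) = 1.1047.
m_f = 1,360 / 1.1047 = 1,231.1 kg, so propellant = m₀ − m_f = 1,360 − 1,231.1 = 128.9 kg.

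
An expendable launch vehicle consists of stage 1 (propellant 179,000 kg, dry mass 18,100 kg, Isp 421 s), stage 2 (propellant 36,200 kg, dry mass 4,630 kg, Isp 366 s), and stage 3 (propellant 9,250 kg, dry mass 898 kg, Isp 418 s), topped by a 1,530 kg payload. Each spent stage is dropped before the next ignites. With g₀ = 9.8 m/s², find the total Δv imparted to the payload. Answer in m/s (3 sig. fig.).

Ignition mass of stage 1 = 179,000+18,100 + 36,200+4,630 + 9,250+898 + 1,530 = 249,608 kg.
Stage 1: m₀ = 249,608 kg, m_f = 249,608 − 179,000 = 70,608 kg; Δv = 421×9.8×ln(3.535) = 4125.8×1.2627 ≈ 5210 m/s.
Stage 2: m₀ = 52,508 kg, m_f = 52,508 − 36,200 = 16,308 kg; Δv = 366×9.8×ln(3.22) = 3586.8×1.1693 ≈ 4194 m/s.
Stage 3: m₀ = 11,678 kg, m_f = 11,678 − 9,250 = 2,428 kg; Δv = 418×9.8×ln(4.81) = 4096.4×1.5706 ≈ 6434 m/s.
Total Δv = 5210 + 4194 + 6434 = 15838 m/s.

Δv ≈ 15800 m/s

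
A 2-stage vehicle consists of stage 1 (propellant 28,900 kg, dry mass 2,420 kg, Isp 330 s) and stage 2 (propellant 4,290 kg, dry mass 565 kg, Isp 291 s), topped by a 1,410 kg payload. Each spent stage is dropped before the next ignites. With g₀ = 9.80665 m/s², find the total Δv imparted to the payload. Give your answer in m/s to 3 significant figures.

Δv ≈ 8040 m/s

Ignition mass of stage 1 = 28,900+2,420 + 4,290+565 + 1,410 = 37,585 kg.
Stage 1: m₀ = 37,585 kg, m_f = 37,585 − 28,900 = 8,685 kg; Δv = 330×9.80665×ln(4.328) = 3236.2×1.4650 ≈ 4741 m/s.
Stage 2: m₀ = 6,265 kg, m_f = 6,265 − 4,290 = 1,975 kg; Δv = 291×9.80665×ln(3.172) = 2853.7×1.1544 ≈ 3294 m/s.
Total Δv = 4741 + 3294 = 8035 m/s.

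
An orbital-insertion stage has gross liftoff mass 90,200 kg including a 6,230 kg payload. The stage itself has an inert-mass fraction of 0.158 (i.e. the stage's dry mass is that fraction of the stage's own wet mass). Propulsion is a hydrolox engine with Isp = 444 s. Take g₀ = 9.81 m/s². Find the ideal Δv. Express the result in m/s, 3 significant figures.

Stage wet mass = m₀ − payload = 90,200 − 6,230 = 83,970 kg.
Stage dry mass = ε × stage wet mass = 0.158 × 83,970 = 13,267.3 kg.
Burnout mass m_f = stage dry + payload = 13,267.3 + 6,230 = 19,497.3 kg.
v_e = Isp · g₀ = 444 × 9.81 = 4355.6 m/s.
Using Δv = v_e ln(m₀/m_f): Δv = v_e · ln(90,200/19,497.3) = 4355.6 × ln(4.626) = 4355.6 × 1.5318 ≈ 6672 m/s.

Δv ≈ 6670 m/s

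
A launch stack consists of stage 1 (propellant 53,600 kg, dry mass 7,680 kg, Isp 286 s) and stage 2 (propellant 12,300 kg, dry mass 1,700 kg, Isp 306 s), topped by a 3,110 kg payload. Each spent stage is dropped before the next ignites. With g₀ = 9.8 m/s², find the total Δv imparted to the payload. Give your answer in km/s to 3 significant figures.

Δv ≈ 7.03 km/s

Ignition mass of stage 1 = 53,600+7,680 + 12,300+1,700 + 3,110 = 78,390 kg.
Stage 1: m₀ = 78,390 kg, m_f = 78,390 − 53,600 = 24,790 kg; Δv = 286×9.8×ln(3.162) = 2802.8×1.1513 ≈ 3227 m/s.
Stage 2: m₀ = 17,110 kg, m_f = 17,110 − 12,300 = 4,810 kg; Δv = 306×9.8×ln(3.557) = 2998.8×1.2690 ≈ 3805 m/s.
Total Δv = 3227 + 3805 = 7032 m/s.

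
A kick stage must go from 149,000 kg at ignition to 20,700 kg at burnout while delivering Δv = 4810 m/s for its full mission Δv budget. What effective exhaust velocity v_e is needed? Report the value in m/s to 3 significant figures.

ln(m₀/m_f) = ln(149000/20700) = ln(7.198) = 1.9738.
v_e = Δv / ln(m₀/m_f) = 4810 / 1.9738 = 2436.9 m/s.

v_e ≈ 2440 m/s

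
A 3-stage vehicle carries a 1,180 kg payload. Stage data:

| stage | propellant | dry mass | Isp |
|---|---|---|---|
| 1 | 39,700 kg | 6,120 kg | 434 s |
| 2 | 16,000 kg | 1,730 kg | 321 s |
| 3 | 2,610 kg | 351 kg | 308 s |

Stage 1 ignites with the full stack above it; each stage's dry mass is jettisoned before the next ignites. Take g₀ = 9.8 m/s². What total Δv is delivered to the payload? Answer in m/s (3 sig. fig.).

Ignition mass of stage 1 = 39,700+6,120 + 16,000+1,730 + 2,610+351 + 1,180 = 67,691 kg.
Stage 1: m₀ = 67,691 kg, m_f = 67,691 − 39,700 = 27,991 kg; Δv = 434×9.8×ln(2.418) = 4253.2×0.8831 ≈ 3756 m/s.
Stage 2: m₀ = 21,871 kg, m_f = 21,871 − 16,000 = 5,871 kg; Δv = 321×9.8×ln(3.725) = 3145.8×1.3151 ≈ 4137 m/s.
Stage 3: m₀ = 4,141 kg, m_f = 4,141 − 2,610 = 1,531 kg; Δv = 308×9.8×ln(2.705) = 3018.4×0.9950 ≈ 3003 m/s.
Total Δv = 3756 + 4137 + 3003 = 10896 m/s.

Δv ≈ 10900 m/s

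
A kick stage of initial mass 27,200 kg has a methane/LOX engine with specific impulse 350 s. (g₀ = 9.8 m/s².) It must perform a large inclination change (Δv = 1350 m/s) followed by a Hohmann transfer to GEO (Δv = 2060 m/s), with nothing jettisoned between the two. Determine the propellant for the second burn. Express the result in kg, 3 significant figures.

v_e = Isp · g₀ = 350 × 9.8 = 3430.0 m/s.
After the first burn: m = 27200 × exp(−1350/3430.0) = 27200 × 0.67463 = 18,349.9 kg.
After the second burn: m = 18,349.9 × exp(−2060/3430.0) = 18,349.9 × 0.54849 = 10,064.7 kg.
Second-burn propellant = 18,349.9 − 10,064.7 = 8,285.2 kg.

propellant for the second burn ≈ 8290 kg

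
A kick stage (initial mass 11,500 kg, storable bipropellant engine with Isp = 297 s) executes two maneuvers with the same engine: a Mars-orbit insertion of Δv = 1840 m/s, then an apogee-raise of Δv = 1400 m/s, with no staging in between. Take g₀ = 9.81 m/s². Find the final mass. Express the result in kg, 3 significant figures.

v_e = Isp · g₀ = 297 × 9.81 = 2913.6 m/s.
After the first burn: m = 11500 × exp(−1840/2913.6) = 11500 × 0.53178 = 6,115.47 kg.
After the second burn: m = 6,115.47 × exp(−1400/2913.6) = 6,115.47 × 0.61847 = 3,782.23 kg.

final mass ≈ 3780 kg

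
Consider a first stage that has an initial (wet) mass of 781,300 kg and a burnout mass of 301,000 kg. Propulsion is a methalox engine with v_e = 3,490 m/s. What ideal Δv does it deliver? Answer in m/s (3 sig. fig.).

Rocket equation: Δv = v_e · ln(m₀/m_f) = 3490.0 × ln(2.596) = 3490.0 × 0.9538 ≈ 3328.9 m/s.

Δv ≈ 3330 m/s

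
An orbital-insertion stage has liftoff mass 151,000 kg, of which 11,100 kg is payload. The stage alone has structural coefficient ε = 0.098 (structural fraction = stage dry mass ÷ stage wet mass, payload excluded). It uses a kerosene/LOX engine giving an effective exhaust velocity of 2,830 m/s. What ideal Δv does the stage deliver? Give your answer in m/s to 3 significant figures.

Δv ≈ 5110 m/s

Stage wet mass = m₀ − payload = 151,000 − 11,100 = 139,900 kg.
Stage dry mass = ε × stage wet mass = 0.098 × 139,900 = 13,710.2 kg.
Burnout mass m_f = stage dry + payload = 13,710.2 + 11,100 = 24,810.2 kg.
Δv = v_e · ln(151,000/24,810.2) = 2830.0 × ln(6.086) = 2830.0 × 1.8060 ≈ 5111 m/s.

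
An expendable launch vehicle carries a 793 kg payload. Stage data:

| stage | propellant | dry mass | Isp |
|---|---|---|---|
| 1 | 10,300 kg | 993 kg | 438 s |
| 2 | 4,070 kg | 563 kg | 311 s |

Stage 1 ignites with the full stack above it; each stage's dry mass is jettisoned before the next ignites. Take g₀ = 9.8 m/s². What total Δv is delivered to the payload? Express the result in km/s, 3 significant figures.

Δv ≈ 8.34 km/s

Ignition mass of stage 1 = 10,300+993 + 4,070+563 + 793 = 16,719 kg.
Stage 1: m₀ = 16,719 kg, m_f = 16,719 − 10,300 = 6,419 kg; Δv = 438×9.8×ln(2.605) = 4292.4×0.9573 ≈ 4109 m/s.
Stage 2: m₀ = 5,426 kg, m_f = 5,426 − 4,070 = 1,356 kg; Δv = 311×9.8×ln(4.001) = 3047.8×1.3867 ≈ 4226 m/s.
Total Δv = 4109 + 4226 = 8335 m/s.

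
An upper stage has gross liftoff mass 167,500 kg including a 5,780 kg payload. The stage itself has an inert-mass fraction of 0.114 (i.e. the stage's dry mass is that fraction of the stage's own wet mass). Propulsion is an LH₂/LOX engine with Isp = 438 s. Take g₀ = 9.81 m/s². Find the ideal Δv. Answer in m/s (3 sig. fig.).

Δv ≈ 8310 m/s

Stage wet mass = m₀ − payload = 167,500 − 5,780 = 161,720 kg.
Stage dry mass = ε × stage wet mass = 0.114 × 161,720 = 18,436.1 kg.
Burnout mass m_f = stage dry + payload = 18,436.1 + 5,780 = 24,216.1 kg.
v_e = Isp · g₀ = 438 × 9.81 = 4296.8 m/s.
Δv = v_e · ln(167,500/24,216.1) = 4296.8 × ln(6.917) = 4296.8 × 1.9340 ≈ 8310 m/s.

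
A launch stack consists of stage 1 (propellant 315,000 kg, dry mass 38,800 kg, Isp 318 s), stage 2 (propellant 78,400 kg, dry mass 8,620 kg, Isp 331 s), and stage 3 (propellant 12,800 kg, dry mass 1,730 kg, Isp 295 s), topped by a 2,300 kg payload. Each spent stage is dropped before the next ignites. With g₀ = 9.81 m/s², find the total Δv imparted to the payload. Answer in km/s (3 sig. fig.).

Δv ≈ 12.3 km/s

Ignition mass of stage 1 = 315,000+38,800 + 78,400+8,620 + 12,800+1,730 + 2,300 = 457,650 kg.
Stage 1: m₀ = 457,650 kg, m_f = 457,650 − 315,000 = 142,650 kg; Δv = 318×9.81×ln(3.208) = 3119.6×1.1657 ≈ 3637 m/s.
Stage 2: m₀ = 103,850 kg, m_f = 103,850 − 78,400 = 25,450 kg; Δv = 331×9.81×ln(4.081) = 3247.1×1.4062 ≈ 4566 m/s.
Stage 3: m₀ = 16,830 kg, m_f = 16,830 − 12,800 = 4,030 kg; Δv = 295×9.81×ln(4.176) = 2894.0×1.4294 ≈ 4137 m/s.
Total Δv = 3637 + 4566 + 4137 = 12340 m/s.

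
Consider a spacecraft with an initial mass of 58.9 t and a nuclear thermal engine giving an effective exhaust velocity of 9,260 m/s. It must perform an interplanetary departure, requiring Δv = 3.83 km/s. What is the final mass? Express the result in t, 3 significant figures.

final mass ≈ 38.9 t

From the ideal rocket equation, m₀/m_f = exp(Δv / v_e) = exp(3830 / 9260.0) = exp(0.4136) = 1.5123.
m_f = m₀ / 1.5123 = 58.9 / 1.5123 = 38.9473 t.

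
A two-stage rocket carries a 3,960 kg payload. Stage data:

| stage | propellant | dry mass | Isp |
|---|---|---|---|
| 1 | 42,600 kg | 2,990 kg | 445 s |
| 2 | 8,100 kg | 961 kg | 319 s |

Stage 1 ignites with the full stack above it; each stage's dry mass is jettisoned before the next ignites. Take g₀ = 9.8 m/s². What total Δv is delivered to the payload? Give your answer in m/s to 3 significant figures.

Ignition mass of stage 1 = 42,600+2,990 + 8,100+961 + 3,960 = 58,611 kg.
Stage 1: m₀ = 58,611 kg, m_f = 58,611 − 42,600 = 16,011 kg; Δv = 445×9.8×ln(3.661) = 4361.0×1.2976 ≈ 5659 m/s.
Stage 2: m₀ = 13,021 kg, m_f = 13,021 − 8,100 = 4,921 kg; Δv = 319×9.8×ln(2.646) = 3126.2×0.9731 ≈ 3042 m/s.
Total Δv = 5659 + 3042 = 8701 m/s.

Δv ≈ 8700 m/s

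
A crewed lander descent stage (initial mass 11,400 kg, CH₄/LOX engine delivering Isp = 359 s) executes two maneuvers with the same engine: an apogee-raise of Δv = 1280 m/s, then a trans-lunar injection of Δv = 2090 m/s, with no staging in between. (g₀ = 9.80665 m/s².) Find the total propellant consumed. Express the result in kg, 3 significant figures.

v_e = Isp · g₀ = 359 × 9.80665 = 3520.6 m/s.
After the first burn: m = 11400 × exp(−1280/3520.6) = 11400 × 0.69519 = 7,925.17 kg.
After the second burn: m = 7,925.17 × exp(−2090/3520.6) = 7,925.17 × 0.55231 = 4,377.15 kg.
Total propellant = m₀ − m_final = 11400 − 4,377.15 = 7,022.85 kg.

total propellant consumed ≈ 7020 kg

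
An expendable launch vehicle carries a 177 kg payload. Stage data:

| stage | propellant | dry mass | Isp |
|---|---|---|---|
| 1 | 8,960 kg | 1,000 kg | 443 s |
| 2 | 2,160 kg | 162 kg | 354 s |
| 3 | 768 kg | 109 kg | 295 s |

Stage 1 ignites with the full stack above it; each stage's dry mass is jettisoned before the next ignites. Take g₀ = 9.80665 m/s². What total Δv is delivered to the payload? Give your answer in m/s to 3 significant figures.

Ignition mass of stage 1 = 8,960+1,000 + 2,160+162 + 768+109 + 177 = 13,336 kg.
Stage 1: m₀ = 13,336 kg, m_f = 13,336 − 8,960 = 4,376 kg; Δv = 443×9.80665×ln(3.048) = 4344.3×1.1143 ≈ 4841 m/s.
Stage 2: m₀ = 3,376 kg, m_f = 3,376 − 2,160 = 1,216 kg; Δv = 354×9.80665×ln(2.776) = 3471.6×1.0211 ≈ 3545 m/s.
Stage 3: m₀ = 1,054 kg, m_f = 1,054 − 768 = 286 kg; Δv = 295×9.80665×ln(3.685) = 2893.0×1.3044 ≈ 3773 m/s.
Total Δv = 4841 + 3545 + 3773 = 12159 m/s.

Δv ≈ 12200 m/s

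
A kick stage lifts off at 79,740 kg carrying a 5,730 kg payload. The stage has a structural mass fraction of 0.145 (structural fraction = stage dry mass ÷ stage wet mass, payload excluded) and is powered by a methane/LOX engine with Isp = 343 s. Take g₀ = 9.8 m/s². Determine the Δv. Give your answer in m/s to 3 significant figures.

Stage wet mass = m₀ − payload = 79,740 − 5,730 = 74,010 kg.
Stage dry mass = ε × stage wet mass = 0.145 × 74,010 = 10,731.5 kg.
Burnout mass m_f = stage dry + payload = 10,731.5 + 5,730 = 16,461.5 kg.
v_e = Isp · g₀ = 343 × 9.8 = 3361.4 m/s.
Δv = v_e · ln(79,740/16,461.5) = 3361.4 × ln(4.844) = 3361.4 × 1.5777 ≈ 5303 m/s.

Δv ≈ 5300 m/s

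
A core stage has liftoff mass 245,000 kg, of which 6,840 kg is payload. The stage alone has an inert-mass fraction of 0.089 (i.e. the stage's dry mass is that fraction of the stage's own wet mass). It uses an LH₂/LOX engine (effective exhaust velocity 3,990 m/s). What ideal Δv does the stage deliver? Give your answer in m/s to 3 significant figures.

Stage wet mass = m₀ − payload = 245,000 − 6,840 = 238,160 kg.
Stage dry mass = ε × stage wet mass = 0.089 × 238,160 = 21,196.2 kg.
Burnout mass m_f = stage dry + payload = 21,196.2 + 6,840 = 28,036.2 kg.
Δv = v_e · ln(245,000/28,036.2) = 3990.0 × ln(8.739) = 3990.0 × 2.1678 ≈ 8649 m/s.

Δv ≈ 8650 m/s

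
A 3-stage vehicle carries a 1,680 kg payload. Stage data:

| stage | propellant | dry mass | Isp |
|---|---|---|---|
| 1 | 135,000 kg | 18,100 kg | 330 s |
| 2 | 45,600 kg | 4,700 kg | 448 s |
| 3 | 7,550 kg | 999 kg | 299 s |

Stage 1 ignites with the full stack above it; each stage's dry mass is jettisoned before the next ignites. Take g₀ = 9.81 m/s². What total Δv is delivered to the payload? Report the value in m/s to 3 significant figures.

Ignition mass of stage 1 = 135,000+18,100 + 45,600+4,700 + 7,550+999 + 1,680 = 213,629 kg.
Stage 1: m₀ = 213,629 kg, m_f = 213,629 − 135,000 = 78,629 kg; Δv = 330×9.81×ln(2.717) = 3237.3×0.9995 ≈ 3236 m/s.
Stage 2: m₀ = 60,529 kg, m_f = 60,529 − 45,600 = 14,929 kg; Δv = 448×9.81×ln(4.054) = 4394.9×1.3998 ≈ 6152 m/s.
Stage 3: m₀ = 10,229 kg, m_f = 10,229 − 7,550 = 2,679 kg; Δv = 299×9.81×ln(3.818) = 2933.2×1.3398 ≈ 3930 m/s.
Total Δv = 3236 + 6152 + 3930 = 13318 m/s.

Δv ≈ 13300 m/s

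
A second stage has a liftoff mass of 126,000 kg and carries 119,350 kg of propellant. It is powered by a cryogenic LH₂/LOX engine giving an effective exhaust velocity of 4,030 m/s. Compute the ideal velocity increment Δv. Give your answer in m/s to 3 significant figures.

m_f = m₀ − m_prop = 126,000 − 119,350 = 6,650 kg.
Using Δv = v_e ln(m₀/m_f): Δv = v_e · ln(m₀/m_f) = 4030.0 × ln(18.95) = 4030.0 × 2.9417 ≈ 11854.9 m/s.

Δv ≈ 11900 m/s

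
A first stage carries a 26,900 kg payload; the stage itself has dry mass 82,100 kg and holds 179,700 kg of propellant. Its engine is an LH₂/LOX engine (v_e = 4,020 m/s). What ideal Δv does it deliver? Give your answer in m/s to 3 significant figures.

Δv ≈ 3920 m/s

m₀ = payload + dry + propellant = 26,900 + 82,100 + 179,700 = 288,700 kg.
m_f = payload + dry = 26,900 + 82,100 = 109,000 kg.
Rocket equation: Δv = v_e · ln(m₀/m_f) = 4020.0 × ln(2.649) = 4020.0 × 0.9740 ≈ 3915.6 m/s.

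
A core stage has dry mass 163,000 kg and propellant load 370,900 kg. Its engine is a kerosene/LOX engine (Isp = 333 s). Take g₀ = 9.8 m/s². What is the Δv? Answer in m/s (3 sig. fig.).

Δv ≈ 3870 m/s

v_e = Isp · g₀ = 333 × 9.8 = 3263.4 m/s.
m₀ = m_dry + m_prop = 163,000 + 370,900 = 533,900 kg.
Δv = v_e · ln(m₀/m_f) = 3263.4 × ln(3.275) = 3263.4 × 1.1865 ≈ 3871.9 m/s.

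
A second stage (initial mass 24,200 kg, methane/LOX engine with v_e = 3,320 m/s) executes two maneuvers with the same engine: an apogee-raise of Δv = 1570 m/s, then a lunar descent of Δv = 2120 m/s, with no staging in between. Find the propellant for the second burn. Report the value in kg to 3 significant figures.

After the first burn: m = 24200 × exp(−1570/3320.0) = 24200 × 0.62320 = 15,081.4 kg.
After the second burn: m = 15,081.4 × exp(−2120/3320.0) = 15,081.4 × 0.52806 = 7,963.88 kg.
Second-burn propellant = 15,081.4 − 7,963.88 = 7,117.52 kg.

propellant for the second burn ≈ 7120 kg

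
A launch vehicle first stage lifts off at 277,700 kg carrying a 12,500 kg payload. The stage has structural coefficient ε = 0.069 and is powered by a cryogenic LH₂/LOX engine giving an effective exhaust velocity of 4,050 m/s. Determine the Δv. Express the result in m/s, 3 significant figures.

Δv ≈ 8910 m/s

Stage wet mass = m₀ − payload = 277,700 − 12,500 = 265,200 kg.
Stage dry mass = ε × stage wet mass = 0.069 × 265,200 = 18,298.8 kg.
Burnout mass m_f = stage dry + payload = 18,298.8 + 12,500 = 30,798.8 kg.
Δv = v_e · ln(277,700/30,798.8) = 4050.0 × ln(9.017) = 4050.0 × 2.1991 ≈ 8906 m/s.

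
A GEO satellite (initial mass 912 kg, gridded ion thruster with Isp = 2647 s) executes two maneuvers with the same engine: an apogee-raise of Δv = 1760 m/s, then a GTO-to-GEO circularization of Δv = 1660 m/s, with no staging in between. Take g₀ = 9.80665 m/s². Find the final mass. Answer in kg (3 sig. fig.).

final mass ≈ 799 kg

v_e = Isp · g₀ = 2647 × 9.80665 = 25958.2 m/s.
After the first burn: m = 912 × exp(−1760/25958.2) = 912 × 0.93445 = 852.218 kg.
After the second burn: m = 852.218 × exp(−1660/25958.2) = 852.218 × 0.93805 = 799.423 kg.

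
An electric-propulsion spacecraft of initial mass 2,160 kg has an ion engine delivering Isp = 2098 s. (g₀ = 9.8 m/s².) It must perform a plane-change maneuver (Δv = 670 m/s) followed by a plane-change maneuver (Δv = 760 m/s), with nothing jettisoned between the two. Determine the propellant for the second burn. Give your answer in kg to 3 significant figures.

v_e = Isp · g₀ = 2098 × 9.8 = 20560.4 m/s.
After the first burn: m = 2160 × exp(−670/20560.4) = 2160 × 0.96794 = 2,090.75 kg.
After the second burn: m = 2,090.75 × exp(−760/20560.4) = 2,090.75 × 0.96371 = 2,014.88 kg.
Second-burn propellant = 2,090.75 − 2,014.88 = 75.87 kg.

propellant for the second burn ≈ 75.9 kg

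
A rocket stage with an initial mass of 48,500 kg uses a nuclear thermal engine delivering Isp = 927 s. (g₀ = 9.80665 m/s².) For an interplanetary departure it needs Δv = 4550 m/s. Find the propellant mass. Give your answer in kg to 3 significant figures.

propellant mass ≈ 19100 kg

v_e = Isp · g₀ = 927 × 9.80665 = 9090.8 m/s.
m₀/m_f = exp(Δv / v_e) = exp(4550 / 9090.8) = exp(0.5005) = 1.6496.
m_f = 48,500 / 1.6496 = 29,401.1 kg, so propellant = m₀ − m_f = 48,500 − 29,401.1 = 19,098.9 kg.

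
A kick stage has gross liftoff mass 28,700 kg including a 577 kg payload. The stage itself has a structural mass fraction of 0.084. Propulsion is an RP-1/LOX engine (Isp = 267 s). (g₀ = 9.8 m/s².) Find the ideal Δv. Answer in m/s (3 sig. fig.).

Stage wet mass = m₀ − payload = 28,700 − 577 = 28,123 kg.
Stage dry mass = ε × stage wet mass = 0.084 × 28,123 = 2,362.33 kg.
Burnout mass m_f = stage dry + payload = 2,362.33 + 577 = 2,939.33 kg.
v_e = Isp · g₀ = 267 × 9.8 = 2616.6 m/s.
From the ideal rocket equation, Δv = v_e · ln(28,700/2,939.33) = 2616.6 × ln(9.764) = 2616.6 × 2.2787 ≈ 5962 m/s.

Δv ≈ 5960 m/s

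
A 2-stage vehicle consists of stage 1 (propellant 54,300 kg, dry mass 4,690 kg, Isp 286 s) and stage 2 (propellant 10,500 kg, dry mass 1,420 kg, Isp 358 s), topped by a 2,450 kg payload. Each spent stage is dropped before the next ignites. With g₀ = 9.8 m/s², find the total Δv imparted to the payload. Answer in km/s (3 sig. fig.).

Ignition mass of stage 1 = 54,300+4,690 + 10,500+1,420 + 2,450 = 73,360 kg.
Stage 1: m₀ = 73,360 kg, m_f = 73,360 − 54,300 = 19,060 kg; Δv = 286×9.8×ln(3.849) = 2802.8×1.3478 ≈ 3778 m/s.
Stage 2: m₀ = 14,370 kg, m_f = 14,370 − 10,500 = 3,870 kg; Δv = 358×9.8×ln(3.713) = 3508.4×1.3119 ≈ 4603 m/s.
Total Δv = 3778 + 4603 = 8381 m/s.

Δv ≈ 8.38 km/s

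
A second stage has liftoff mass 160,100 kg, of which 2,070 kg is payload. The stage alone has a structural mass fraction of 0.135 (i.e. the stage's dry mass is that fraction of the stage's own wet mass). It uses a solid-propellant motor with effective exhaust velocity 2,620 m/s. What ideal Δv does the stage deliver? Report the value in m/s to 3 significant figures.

Δv ≈ 5040 m/s

Stage wet mass = m₀ − payload = 160,100 − 2,070 = 158,030 kg.
Stage dry mass = ε × stage wet mass = 0.135 × 158,030 = 21,334.1 kg.
Burnout mass m_f = stage dry + payload = 21,334.1 + 2,070 = 23,404.1 kg.
Δv = v_e · ln(160,100/23,404.1) = 2620.0 × ln(6.841) = 2620.0 × 1.9229 ≈ 5038 m/s.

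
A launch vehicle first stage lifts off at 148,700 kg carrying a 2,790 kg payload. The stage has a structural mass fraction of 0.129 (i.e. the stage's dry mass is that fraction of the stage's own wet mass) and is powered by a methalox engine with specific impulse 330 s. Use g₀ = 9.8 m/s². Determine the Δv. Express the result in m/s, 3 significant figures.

Δv ≈ 6240 m/s

Stage wet mass = m₀ − payload = 148,700 − 2,790 = 145,910 kg.
Stage dry mass = ε × stage wet mass = 0.129 × 145,910 = 18,822.4 kg.
Burnout mass m_f = stage dry + payload = 18,822.4 + 2,790 = 21,612.4 kg.
v_e = Isp · g₀ = 330 × 9.8 = 3234.0 m/s.
Δv = v_e · ln(148,700/21,612.4) = 3234.0 × ln(6.88) = 3234.0 × 1.9287 ≈ 6237 m/s.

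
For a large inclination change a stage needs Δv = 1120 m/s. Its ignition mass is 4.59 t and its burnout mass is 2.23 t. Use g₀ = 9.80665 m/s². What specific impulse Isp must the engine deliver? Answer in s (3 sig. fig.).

Isp ≈ 158 s

ln(m₀/m_f) = ln(4590/2230) = ln(2.058) = 0.7219.
v_e = Δv / ln(m₀/m_f) = 1120 / 0.7219 = 1551.5 m/s.
Isp = v_e / g₀ = 1551.5 / 9.80665 = 158.2 s.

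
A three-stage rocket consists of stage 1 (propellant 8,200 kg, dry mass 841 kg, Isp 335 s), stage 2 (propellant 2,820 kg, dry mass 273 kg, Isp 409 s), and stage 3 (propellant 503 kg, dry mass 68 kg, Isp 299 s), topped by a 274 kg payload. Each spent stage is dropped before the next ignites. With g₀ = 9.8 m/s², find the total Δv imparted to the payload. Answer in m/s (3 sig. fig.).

Δv ≈ 11000 m/s

Ignition mass of stage 1 = 8,200+841 + 2,820+273 + 503+68 + 274 = 12,979 kg.
Stage 1: m₀ = 12,979 kg, m_f = 12,979 − 8,200 = 4,779 kg; Δv = 335×9.8×ln(2.716) = 3283.0×0.9991 ≈ 3280 m/s.
Stage 2: m₀ = 3,938 kg, m_f = 3,938 − 2,820 = 1,118 kg; Δv = 409×9.8×ln(3.522) = 4008.2×1.2591 ≈ 5047 m/s.
Stage 3: m₀ = 845 kg, m_f = 845 − 503 = 342 kg; Δv = 299×9.8×ln(2.471) = 2930.2×0.9045 ≈ 2650 m/s.
Total Δv = 3280 + 5047 + 2650 = 10977 m/s.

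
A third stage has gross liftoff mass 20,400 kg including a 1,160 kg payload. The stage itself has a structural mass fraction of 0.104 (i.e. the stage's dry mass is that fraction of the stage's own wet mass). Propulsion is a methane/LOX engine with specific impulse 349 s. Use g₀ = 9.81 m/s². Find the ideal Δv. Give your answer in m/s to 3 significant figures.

Stage wet mass = m₀ − payload = 20,400 − 1,160 = 19,240 kg.
Stage dry mass = ε × stage wet mass = 0.104 × 19,240 = 2,000.96 kg.
Burnout mass m_f = stage dry + payload = 2,000.96 + 1,160 = 3,160.96 kg.
v_e = Isp · g₀ = 349 × 9.81 = 3423.7 m/s.
From the ideal rocket equation, Δv = v_e · ln(20,400/3,160.96) = 3423.7 × ln(6.454) = 3423.7 × 1.8647 ≈ 6384 m/s.

Δv ≈ 6380 m/s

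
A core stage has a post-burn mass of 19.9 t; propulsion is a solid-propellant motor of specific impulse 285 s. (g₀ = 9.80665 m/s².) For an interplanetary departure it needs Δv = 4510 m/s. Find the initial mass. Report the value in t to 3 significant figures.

v_e = Isp · g₀ = 285 × 9.80665 = 2794.9 m/s.
By the Tsiolkovsky rocket equation, m₀/m_f = exp(Δv / v_e) = exp(4510 / 2794.9) = exp(1.6137) = 5.0211.
m₀ = m_f × 5.0211 = 19.9 × 5.0211 = 99.9199 t.

initial mass ≈ 99.9 t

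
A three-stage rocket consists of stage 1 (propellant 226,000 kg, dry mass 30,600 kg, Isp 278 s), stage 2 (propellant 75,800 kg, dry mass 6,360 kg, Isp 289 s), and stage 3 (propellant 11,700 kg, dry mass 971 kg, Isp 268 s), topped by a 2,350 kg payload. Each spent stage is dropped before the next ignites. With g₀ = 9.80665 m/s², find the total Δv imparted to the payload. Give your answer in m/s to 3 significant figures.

Δv ≈ 11000 m/s

Ignition mass of stage 1 = 226,000+30,600 + 75,800+6,360 + 11,700+971 + 2,350 = 353,781 kg.
Stage 1: m₀ = 353,781 kg, m_f = 353,781 − 226,000 = 127,781 kg; Δv = 278×9.80665×ln(2.769) = 2726.2×1.0184 ≈ 2776 m/s.
Stage 2: m₀ = 97,181 kg, m_f = 97,181 − 75,800 = 21,381 kg; Δv = 289×9.80665×ln(4.545) = 2834.1×1.5141 ≈ 4291 m/s.
Stage 3: m₀ = 15,021 kg, m_f = 15,021 − 11,700 = 3,321 kg; Δv = 268×9.80665×ln(4.523) = 2628.2×1.5092 ≈ 3966 m/s.
Total Δv = 2776 + 4291 + 3966 = 11033 m/s.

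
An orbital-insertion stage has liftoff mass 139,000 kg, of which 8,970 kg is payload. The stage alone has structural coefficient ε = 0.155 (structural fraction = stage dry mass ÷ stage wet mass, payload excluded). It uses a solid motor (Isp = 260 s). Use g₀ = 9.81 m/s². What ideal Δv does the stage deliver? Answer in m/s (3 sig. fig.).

Δv ≈ 3990 m/s

Stage wet mass = m₀ − payload = 139,000 − 8,970 = 130,030 kg.
Stage dry mass = ε × stage wet mass = 0.155 × 130,030 = 20,154.7 kg.
Burnout mass m_f = stage dry + payload = 20,154.7 + 8,970 = 29,124.7 kg.
v_e = Isp · g₀ = 260 × 9.81 = 2550.6 m/s.
Δv = v_e · ln(139,000/29,124.7) = 2550.6 × ln(4.773) = 2550.6 × 1.5629 ≈ 3986 m/s.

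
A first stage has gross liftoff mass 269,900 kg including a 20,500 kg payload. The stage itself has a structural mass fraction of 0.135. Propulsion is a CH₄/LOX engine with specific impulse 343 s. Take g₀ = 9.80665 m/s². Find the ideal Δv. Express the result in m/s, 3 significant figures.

Δv ≈ 5400 m/s

Stage wet mass = m₀ − payload = 269,900 − 20,500 = 249,400 kg.
Stage dry mass = ε × stage wet mass = 0.135 × 249,400 = 33,669 kg.
Burnout mass m_f = stage dry + payload = 33,669 + 20,500 = 54,169 kg.
v_e = Isp · g₀ = 343 × 9.80665 = 3363.7 m/s.
Δv = v_e · ln(269,900/54,169) = 3363.7 × ln(4.983) = 3363.7 × 1.6059 ≈ 5402 m/s.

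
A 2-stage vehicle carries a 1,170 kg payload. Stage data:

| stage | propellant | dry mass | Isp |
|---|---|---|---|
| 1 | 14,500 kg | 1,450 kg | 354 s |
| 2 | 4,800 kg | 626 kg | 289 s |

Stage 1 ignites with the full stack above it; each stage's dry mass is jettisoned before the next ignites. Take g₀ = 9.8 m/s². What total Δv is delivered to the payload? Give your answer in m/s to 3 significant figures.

Δv ≈ 7260 m/s

Ignition mass of stage 1 = 14,500+1,450 + 4,800+626 + 1,170 = 22,546 kg.
Stage 1: m₀ = 22,546 kg, m_f = 22,546 − 14,500 = 8,046 kg; Δv = 354×9.8×ln(2.802) = 3469.2×1.0304 ≈ 3575 m/s.
Stage 2: m₀ = 6,596 kg, m_f = 6,596 − 4,800 = 1,796 kg; Δv = 289×9.8×ln(3.673) = 2832.2×1.3009 ≈ 3684 m/s.
Total Δv = 3575 + 3684 = 7259 m/s.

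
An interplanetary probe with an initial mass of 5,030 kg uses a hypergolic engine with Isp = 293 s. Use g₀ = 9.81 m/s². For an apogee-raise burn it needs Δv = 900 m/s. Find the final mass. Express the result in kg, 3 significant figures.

v_e = Isp · g₀ = 293 × 9.81 = 2874.3 m/s.
From the ideal rocket equation, m₀/m_f = exp(Δv / v_e) = exp(900 / 2874.3) = exp(0.3131) = 1.3677.
m_f = m₀ / 1.3677 = 5,030 / 1.3677 = 3,677.71 kg.

final mass ≈ 3680 kg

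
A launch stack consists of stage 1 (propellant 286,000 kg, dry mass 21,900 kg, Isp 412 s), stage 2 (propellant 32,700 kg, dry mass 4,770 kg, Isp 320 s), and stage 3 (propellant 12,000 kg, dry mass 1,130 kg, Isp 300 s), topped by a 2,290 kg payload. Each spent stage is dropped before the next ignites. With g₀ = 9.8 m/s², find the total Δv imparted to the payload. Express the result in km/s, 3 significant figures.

Ignition mass of stage 1 = 286,000+21,900 + 32,700+4,770 + 12,000+1,130 + 2,290 = 360,790 kg.
Stage 1: m₀ = 360,790 kg, m_f = 360,790 − 286,000 = 74,790 kg; Δv = 412×9.8×ln(4.824) = 4037.6×1.5736 ≈ 6354 m/s.
Stage 2: m₀ = 52,890 kg, m_f = 52,890 − 32,700 = 20,190 kg; Δv = 320×9.8×ln(2.62) = 3136.0×0.9630 ≈ 3020 m/s.
Stage 3: m₀ = 15,420 kg, m_f = 15,420 − 12,000 = 3,420 kg; Δv = 300×9.8×ln(4.509) = 2940.0×1.5060 ≈ 4428 m/s.
Total Δv = 6354 + 3020 + 4428 = 13802 m/s.

Δv ≈ 13.8 km/s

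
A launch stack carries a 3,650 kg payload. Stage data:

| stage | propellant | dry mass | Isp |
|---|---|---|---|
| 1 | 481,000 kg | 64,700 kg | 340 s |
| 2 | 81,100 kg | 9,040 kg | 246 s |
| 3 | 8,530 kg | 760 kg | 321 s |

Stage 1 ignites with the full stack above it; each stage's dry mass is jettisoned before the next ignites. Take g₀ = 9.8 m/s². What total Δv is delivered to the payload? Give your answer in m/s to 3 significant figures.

Ignition mass of stage 1 = 481,000+64,700 + 81,100+9,040 + 8,530+760 + 3,650 = 648,780 kg.
Stage 1: m₀ = 648,780 kg, m_f = 648,780 − 481,000 = 167,780 kg; Δv = 340×9.8×ln(3.867) = 3332.0×1.3524 ≈ 4506 m/s.
Stage 2: m₀ = 103,080 kg, m_f = 103,080 − 81,100 = 21,980 kg; Δv = 246×9.8×ln(4.69) = 2410.8×1.5454 ≈ 3726 m/s.
Stage 3: m₀ = 12,940 kg, m_f = 12,940 − 8,530 = 4,410 kg; Δv = 321×9.8×ln(2.934) = 3145.8×1.0764 ≈ 3386 m/s.
Total Δv = 4506 + 3726 + 3386 = 11618 m/s.

Δv ≈ 11600 m/s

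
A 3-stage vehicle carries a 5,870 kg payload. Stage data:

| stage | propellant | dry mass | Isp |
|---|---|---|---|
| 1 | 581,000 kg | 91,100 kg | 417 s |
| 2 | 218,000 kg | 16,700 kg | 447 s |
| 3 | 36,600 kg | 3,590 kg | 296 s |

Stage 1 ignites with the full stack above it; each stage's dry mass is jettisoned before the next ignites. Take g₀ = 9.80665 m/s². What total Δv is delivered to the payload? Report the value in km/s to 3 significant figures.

Δv ≈ 15.0 km/s

Ignition mass of stage 1 = 581,000+91,100 + 218,000+16,700 + 36,600+3,590 + 5,870 = 952,860 kg.
Stage 1: m₀ = 952,860 kg, m_f = 952,860 − 581,000 = 371,860 kg; Δv = 417×9.80665×ln(2.562) = 4089.4×0.9410 ≈ 3848 m/s.
Stage 2: m₀ = 280,760 kg, m_f = 280,760 − 218,000 = 62,760 kg; Δv = 447×9.80665×ln(4.474) = 4383.6×1.4982 ≈ 6567 m/s.
Stage 3: m₀ = 46,060 kg, m_f = 46,060 − 36,600 = 9,460 kg; Δv = 296×9.80665×ln(4.869) = 2902.8×1.5829 ≈ 4595 m/s.
Total Δv = 3848 + 6567 + 4595 = 15010 m/s.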